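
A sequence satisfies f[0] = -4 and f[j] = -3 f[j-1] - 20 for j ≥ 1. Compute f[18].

387420484

The fixed point is -20/(1 + 3) = -5, so f[j] + 5 = -3(f[j-1] + 5).
Hence f[j] = 1·(-3)^j - 5.
f[18] = 1·(-3)^{18} - 5 = 1·387420489 - 5 = 387420484.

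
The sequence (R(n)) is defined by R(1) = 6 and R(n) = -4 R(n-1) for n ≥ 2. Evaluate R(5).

R(2) = -4·6 = -24
R(3) = -4·(-24) = 96
R(4) = -4·96 = -384
R(5) = -4·(-384) = 1536

1536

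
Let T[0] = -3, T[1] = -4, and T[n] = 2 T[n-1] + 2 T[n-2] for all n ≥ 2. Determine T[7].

T[2] = 2*(-4) + 2*(-3) = -14
T[3] = 2*(-14) + 2*(-4) = -36
T[4] = 2*(-36) + 2*(-14) = -100
T[5] = 2*(-100) + 2*(-36) = -272
T[6] = 2*(-272) + 2*(-100) = -744
T[7] = 2*(-744) + 2*(-272) = -2032

-2032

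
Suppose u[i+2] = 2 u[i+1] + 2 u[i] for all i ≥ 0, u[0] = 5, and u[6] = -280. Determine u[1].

-6

Let u[1] = z.
u[2] = 10 + 2z
u[3] = 20 + 6z
u[4] = 60 + 16z
u[5] = 160 + 44z
u[6] = 440 + 120z
So 440 + 120z = -280, giving z = -6.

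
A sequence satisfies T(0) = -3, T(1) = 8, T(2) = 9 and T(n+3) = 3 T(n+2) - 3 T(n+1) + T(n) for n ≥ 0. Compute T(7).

-136

T(3) = 3·9 - 3·8 + (-3) = 0
T(4) = 3·0 - 3·9 + 8 = -19
T(5) = 3·(-19) - 3·0 + 9 = -48
T(6) = 3·(-48) - 3·(-19) + 0 = -87
T(7) = 3·(-87) - 3·(-48) + (-19) = -136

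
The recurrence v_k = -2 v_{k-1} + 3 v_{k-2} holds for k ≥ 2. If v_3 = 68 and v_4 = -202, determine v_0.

-2

Rearranging, v_{k-2} = (v_k + 2 v_{k-1}) / 3.
v_2 = (-202 + 2·68) / 3 = -66/3 = -22
v_1 = (68 + 2·(-22)) / 3 = 24/3 = 8
v_0 = (-22 + 2·8) / 3 = -6/3 = -2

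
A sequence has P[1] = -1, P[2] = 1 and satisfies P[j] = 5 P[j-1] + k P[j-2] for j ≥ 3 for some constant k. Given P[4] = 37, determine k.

P[3] = 5 - k
P[4] = 25 - 4k
So 25 - 4k = 37, giving k = -3.

-3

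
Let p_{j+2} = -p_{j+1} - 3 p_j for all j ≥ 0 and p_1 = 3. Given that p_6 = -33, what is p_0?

-5

Let p_0 = w.
p_2 = -3 - 3w
p_3 = -6 + 3w
p_4 = 15 + 6w
p_5 = 3 - 15w
p_6 = -48 - 3w
So -48 - 3w = -33, giving w = -5.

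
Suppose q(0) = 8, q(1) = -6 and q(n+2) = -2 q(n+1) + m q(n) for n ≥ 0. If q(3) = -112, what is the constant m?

4

q(2) = 12 + 8m
q(3) = -24 - 22m
So -24 - 22m = -112, giving m = 4.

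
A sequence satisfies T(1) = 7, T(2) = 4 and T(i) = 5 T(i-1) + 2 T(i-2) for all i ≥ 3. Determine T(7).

27646

T(3) = 5(4) + 2(7) = 34
T(4) = 5(34) + 2(4) = 178
T(5) = 5(178) + 2(34) = 958
T(6) = 5(958) + 2(178) = 5146
T(7) = 5(5146) + 2(958) = 27646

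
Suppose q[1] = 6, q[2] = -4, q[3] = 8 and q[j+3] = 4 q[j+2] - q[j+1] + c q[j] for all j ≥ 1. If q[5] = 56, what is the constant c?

-4

q[4] = 36 + 6c
q[5] = 136 + 20c
So 136 + 20c = 56, giving c = -4.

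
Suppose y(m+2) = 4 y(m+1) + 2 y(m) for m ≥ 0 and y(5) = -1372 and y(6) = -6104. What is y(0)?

7

Rearranging, y(m-2) = (y(m) - 4 y(m-1)) / 2.
y(4) = (-6104 - 4·(-1372)) / 2 = -616/2 = -308
y(3) = (-1372 - 4·(-308)) / 2 = -140/2 = -70
y(2) = (-308 - 4·(-70)) / 2 = -28/2 = -14
y(1) = (-70 - 4·(-14)) / 2 = -14/2 = -7
y(0) = (-14 - 4·(-7)) / 2 = 14/2 = 7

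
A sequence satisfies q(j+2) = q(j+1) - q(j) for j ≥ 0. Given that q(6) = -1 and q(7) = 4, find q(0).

Rearranging, q(j-2) = -(q(j) - q(j-1)).
q(5) = -(4 - (-1)) = -5
q(4) = -(-1 - (-5)) = -4
q(3) = -(-5 - (-4)) = 1
q(2) = -(-4 - 1) = 5
q(1) = -(1 - 5) = 4
q(0) = -(5 - 4) = -1

-1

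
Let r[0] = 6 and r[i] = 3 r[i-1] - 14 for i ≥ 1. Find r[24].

The fixed point is -14/(1 - 3) = 7, so r[i] - 7 = 3(r[i-1] - 7).
Hence r[i] = -1·3^i + 7.
r[24] = -1·3^{24} + 7 = -1·282429536481 + 7 = -282429536474.

-282429536474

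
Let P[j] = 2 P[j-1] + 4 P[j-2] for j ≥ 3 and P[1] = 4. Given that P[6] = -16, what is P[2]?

Let P[2] = y.
P[3] = 16 + 2y
P[4] = 32 + 8y
P[5] = 128 + 24y
P[6] = 384 + 80y
So 384 + 80y = -16, giving y = -5.

-5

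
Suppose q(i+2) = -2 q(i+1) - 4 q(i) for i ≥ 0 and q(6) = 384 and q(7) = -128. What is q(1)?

Rearranging, q(i-2) = (q(i) + 2 q(i-1)) / -4.
q(5) = (-128 + 2(384)) / -4 = 640/-4 = -160
q(4) = (384 + 2(-160)) / -4 = 64/-4 = -16
q(3) = (-160 + 2(-16)) / -4 = -192/-4 = 48
q(2) = (-16 + 2(48)) / -4 = 80/-4 = -20
q(1) = (48 + 2(-20)) / -4 = 8/-4 = -2

-2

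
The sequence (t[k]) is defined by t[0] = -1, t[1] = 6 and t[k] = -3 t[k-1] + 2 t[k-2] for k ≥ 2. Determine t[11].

1861296

t[2] = -3*6 + 2*(-1) = -20
t[3] = -3*(-20) + 2*6 = 72
t[4] = -3*72 + 2*(-20) = -256
t[5] = -3*(-256) + 2*72 = 912
t[6] = -3*912 + 2*(-256) = -3248
t[7] = -3*(-3248) + 2*912 = 11568
t[8] = -3*11568 + 2*(-3248) = -41200
t[9] = -3*(-41200) + 2*11568 = 146736
t[10] = -3*146736 + 2*(-41200) = -522608
t[11] = -3*(-522608) + 2*146736 = 1861296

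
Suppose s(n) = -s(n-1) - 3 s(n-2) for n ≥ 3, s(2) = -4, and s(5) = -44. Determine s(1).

Let s(1) = v.
s(3) = 4 - 3v
s(4) = 8 + 3v
s(5) = -20 + 6v
So -20 + 6v = -44, giving v = -4.

-4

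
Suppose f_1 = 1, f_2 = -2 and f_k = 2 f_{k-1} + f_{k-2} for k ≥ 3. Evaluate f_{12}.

f_3 = 2*(-2) + 1 = -3
f_4 = 2*(-3) + (-2) = -8
f_5 = 2*(-8) + (-3) = -19
f_6 = 2*(-19) + (-8) = -46
f_7 = 2*(-46) + (-19) = -111
f_8 = 2*(-111) + (-46) = -268
f_9 = 2*(-268) + (-111) = -647
f_{10} = 2*(-647) + (-268) = -1562
f_{11} = 2*(-1562) + (-647) = -3771
f_{12} = 2*(-3771) + (-1562) = -9104

-9104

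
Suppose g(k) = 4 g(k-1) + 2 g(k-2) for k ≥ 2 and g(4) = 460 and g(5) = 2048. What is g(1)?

8

Rearranging, g(k-2) = (g(k) - 4 g(k-1)) / 2.
g(3) = (2048 - 4·460) / 2 = 208/2 = 104
g(2) = (460 - 4·104) / 2 = 44/2 = 22
g(1) = (104 - 4·22) / 2 = 16/2 = 8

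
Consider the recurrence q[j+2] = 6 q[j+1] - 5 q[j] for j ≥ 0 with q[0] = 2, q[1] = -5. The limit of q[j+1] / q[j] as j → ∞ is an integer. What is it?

5

The characteristic equation is r^2 - 6r + 5 = 0, which factors as (r - 5)(r - 1) = 0.
So the roots are 5 and 1. Since |5| > |1| and the coefficient of 5^j is non-zero, the ratio tends to 5.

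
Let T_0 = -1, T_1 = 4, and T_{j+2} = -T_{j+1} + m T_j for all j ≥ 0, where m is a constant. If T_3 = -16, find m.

T_2 = -4 - m
T_3 = 4 + 5m
So 4 + 5m = -16, giving m = -4.

-4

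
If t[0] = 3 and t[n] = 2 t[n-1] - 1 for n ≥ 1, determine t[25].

The fixed point is -1/(1 - 2) = 1, so t[n] - 1 = 2(t[n-1] - 1).
Hence t[n] = 2·2^n + 1.
t[25] = 2·2^{25} + 1 = 2·33554432 + 1 = 67108865.

67108865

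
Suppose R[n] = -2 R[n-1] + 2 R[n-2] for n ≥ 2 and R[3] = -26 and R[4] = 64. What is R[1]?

-7

Rearranging, R[n-2] = (R[n] + 2 R[n-1]) / 2.
R[2] = (64 + 2(-26)) / 2 = 12/2 = 6
R[1] = (-26 + 2(6)) / 2 = -14/2 = -7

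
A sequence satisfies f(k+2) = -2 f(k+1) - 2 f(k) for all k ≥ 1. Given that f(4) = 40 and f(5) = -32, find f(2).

4

Rearranging, f(k-2) = (f(k) + 2 f(k-1)) / -2.
f(3) = (-32 + 2·40) / -2 = 48/-2 = -24
f(2) = (40 + 2·(-24)) / -2 = -8/-2 = 4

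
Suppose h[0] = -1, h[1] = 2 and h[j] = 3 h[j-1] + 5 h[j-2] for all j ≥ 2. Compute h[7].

h[2] = 3*2 + 5*(-1) = 1
h[3] = 3*1 + 5*2 = 13
h[4] = 3*13 + 5*1 = 44
h[5] = 3*44 + 5*13 = 197
h[6] = 3*197 + 5*44 = 811
h[7] = 3*811 + 5*197 = 3418

3418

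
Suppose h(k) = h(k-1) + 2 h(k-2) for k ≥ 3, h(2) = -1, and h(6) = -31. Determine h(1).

Let h(1) = v.
h(3) = -1 + 2v
h(4) = -3 + 2v
h(5) = -5 + 6v
h(6) = -11 + 10v
So -11 + 10v = -31, giving v = -2.

-2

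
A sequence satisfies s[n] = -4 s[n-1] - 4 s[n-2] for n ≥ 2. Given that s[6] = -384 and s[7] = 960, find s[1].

Rearranging, s[n-2] = (s[n] + 4 s[n-1]) / -4.
s[5] = (960 + 4·(-384)) / -4 = -576/-4 = 144
s[4] = (-384 + 4·144) / -4 = 192/-4 = -48
s[3] = (144 + 4·(-48)) / -4 = -48/-4 = 12
s[2] = (-48 + 4·12) / -4 = 0/-4 = 0
s[1] = (12 + 4·0) / -4 = 12/-4 = -3

-3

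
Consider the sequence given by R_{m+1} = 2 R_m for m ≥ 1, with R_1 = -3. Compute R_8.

-384

R_2 = 2*(-3) = -6
R_3 = 2*(-6) = -12
R_4 = 2*(-12) = -24
R_5 = 2*(-24) = -48
R_6 = 2*(-48) = -96
R_7 = 2*(-96) = -192
R_8 = 2*(-192) = -384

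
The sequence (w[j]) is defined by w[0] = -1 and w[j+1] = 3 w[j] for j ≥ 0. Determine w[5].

w[1] = 3·(-1) = -3
w[2] = 3·(-3) = -9
w[3] = 3·(-9) = -27
w[4] = 3·(-27) = -81
w[5] = 3·(-81) = -243

-243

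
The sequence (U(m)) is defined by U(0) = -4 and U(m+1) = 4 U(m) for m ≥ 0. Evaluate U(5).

U(1) = 4·(-4) = -16
U(2) = 4·(-16) = -64
U(3) = 4·(-64) = -256
U(4) = 4·(-256) = -1024
U(5) = 4·(-1024) = -4096

-4096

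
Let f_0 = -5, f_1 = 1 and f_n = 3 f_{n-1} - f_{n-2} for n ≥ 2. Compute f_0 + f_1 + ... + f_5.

f_2 = 3·1 - (-5) = 8
f_3 = 3·8 - 1 = 23
f_4 = 3·23 - 8 = 61
f_5 = 3·61 - 23 = 160
Sum = (-5) + 1 + 8 + 23 + 61 + 160 = 248

248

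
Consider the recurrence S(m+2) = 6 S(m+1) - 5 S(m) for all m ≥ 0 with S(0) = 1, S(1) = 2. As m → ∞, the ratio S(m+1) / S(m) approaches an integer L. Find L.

The characteristic equation is r^2 - 6r + 5 = 0, which factors as (r - 5)(r - 1) = 0.
So the roots are 5 and 1. Since |5| > |1| and the coefficient of 5^m is non-zero, the ratio tends to 5.

5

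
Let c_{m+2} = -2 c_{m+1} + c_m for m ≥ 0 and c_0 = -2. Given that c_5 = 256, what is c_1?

Let c_1 = v.
c_2 = -2 - 2v
c_3 = 4 + 5v
c_4 = -10 - 12v
c_5 = 24 + 29v
So 24 + 29v = 256, giving v = 8.

8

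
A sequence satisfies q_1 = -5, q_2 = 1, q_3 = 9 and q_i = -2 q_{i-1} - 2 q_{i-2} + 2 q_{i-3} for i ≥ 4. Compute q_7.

-128

q_4 = -2·9 - 2·1 + 2·(-5) = -30
q_5 = -2·(-30) - 2·9 + 2·1 = 44
q_6 = -2·44 - 2·(-30) + 2·9 = -10
q_7 = -2·(-10) - 2·44 + 2·(-30) = -128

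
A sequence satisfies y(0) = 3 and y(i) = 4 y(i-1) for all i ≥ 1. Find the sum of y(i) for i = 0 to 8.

262143

y(1) = 4(3) = 12
y(2) = 4(12) = 48
y(3) = 4(48) = 192
y(4) = 4(192) = 768
y(5) = 4(768) = 3072
y(6) = 4(3072) = 12288
y(7) = 4(12288) = 49152
y(8) = 4(49152) = 196608
Sum = 3 + 12 + 48 + 192 + 768 + 3072 + 12288 + 49152 + 196608 = 262143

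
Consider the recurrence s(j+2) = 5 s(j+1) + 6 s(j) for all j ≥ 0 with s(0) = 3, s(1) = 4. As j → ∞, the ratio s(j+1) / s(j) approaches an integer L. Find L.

6

The characteristic equation is r^2 - 5r - 6 = 0, which factors as (r - 6)(r + 1) = 0.
So the roots are 6 and -1. Since |6| > |-1| and the coefficient of 6^j is non-zero, the ratio tends to 6.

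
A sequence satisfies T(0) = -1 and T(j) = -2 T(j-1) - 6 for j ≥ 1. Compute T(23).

-8388610

The fixed point is -6/(1 + 2) = -2, so T(j) + 2 = -2(T(j-1) + 2).
Hence T(j) = 1·(-2)^j - 2.
T(23) = 1·(-2)^{23} - 2 = 1·-8388608 - 2 = -8388610.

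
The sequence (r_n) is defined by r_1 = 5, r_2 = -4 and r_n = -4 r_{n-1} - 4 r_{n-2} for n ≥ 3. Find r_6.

r_3 = -4(-4) - 4(5) = -4
r_4 = -4(-4) - 4(-4) = 32
r_5 = -4(32) - 4(-4) = -112
r_6 = -4(-112) - 4(32) = 320

320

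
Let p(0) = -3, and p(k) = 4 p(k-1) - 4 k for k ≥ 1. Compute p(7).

-78268

p(1) = 4(-3) - 4 = -16
p(2) = 4(-16) - 8 = -72
p(3) = 4(-72) - 12 = -300
p(4) = 4(-300) - 16 = -1216
p(5) = 4(-1216) - 20 = -4884
p(6) = 4(-4884) - 24 = -19560
p(7) = 4(-19560) - 28 = -78268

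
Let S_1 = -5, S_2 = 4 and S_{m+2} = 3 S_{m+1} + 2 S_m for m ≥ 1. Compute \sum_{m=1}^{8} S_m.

2919

S_3 = 3(4) + 2(-5) = 2
S_4 = 3(2) + 2(4) = 14
S_5 = 3(14) + 2(2) = 46
S_6 = 3(46) + 2(14) = 166
S_7 = 3(166) + 2(46) = 590
S_8 = 3(590) + 2(166) = 2102
Sum = (-5) + 4 + 2 + 14 + 46 + 166 + 590 + 2102 = 2919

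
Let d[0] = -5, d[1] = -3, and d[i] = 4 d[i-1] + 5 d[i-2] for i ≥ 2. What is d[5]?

-4163

d[2] = 4(-3) + 5(-5) = -37
d[3] = 4(-37) + 5(-3) = -163
d[4] = 4(-163) + 5(-37) = -837
d[5] = 4(-837) + 5(-163) = -4163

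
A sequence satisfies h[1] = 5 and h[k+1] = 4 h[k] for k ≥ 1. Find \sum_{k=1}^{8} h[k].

h[2] = 4·5 = 20
h[3] = 4·20 = 80
h[4] = 4·80 = 320
h[5] = 4·320 = 1280
h[6] = 4·1280 = 5120
h[7] = 4·5120 = 20480
h[8] = 4·20480 = 81920
Sum = 5 + 20 + 80 + 320 + 1280 + 5120 + 20480 + 81920 = 109225

109225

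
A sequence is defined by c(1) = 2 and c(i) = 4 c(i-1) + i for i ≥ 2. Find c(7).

11375

c(2) = 4*2 + 2 = 10
c(3) = 4*10 + 3 = 43
c(4) = 4*43 + 4 = 176
c(5) = 4*176 + 5 = 709
c(6) = 4*709 + 6 = 2842
c(7) = 4*2842 + 7 = 11375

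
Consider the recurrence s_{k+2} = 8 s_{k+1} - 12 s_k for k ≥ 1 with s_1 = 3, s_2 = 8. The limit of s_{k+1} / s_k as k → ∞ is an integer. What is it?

6

The characteristic equation is r^2 - 8r + 12 = 0, which factors as (r - 6)(r - 2) = 0.
So the roots are 6 and 2. Since |6| > |2| and the coefficient of 6^k is non-zero, the ratio tends to 6.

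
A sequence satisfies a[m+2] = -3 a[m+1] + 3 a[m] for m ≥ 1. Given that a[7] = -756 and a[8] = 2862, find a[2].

-2

Rearranging, a[m-2] = (a[m] + 3 a[m-1]) / 3.
a[6] = (2862 + 3(-756)) / 3 = 594/3 = 198
a[5] = (-756 + 3(198)) / 3 = -162/3 = -54
a[4] = (198 + 3(-54)) / 3 = 36/3 = 12
a[3] = (-54 + 3(12)) / 3 = -18/3 = -6
a[2] = (12 + 3(-6)) / 3 = -6/3 = -2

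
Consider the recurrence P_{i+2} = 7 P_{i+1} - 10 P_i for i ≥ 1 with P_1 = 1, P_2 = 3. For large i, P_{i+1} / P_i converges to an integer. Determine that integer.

5

The characteristic equation is r^2 - 7r + 10 = 0, which factors as (r - 5)(r - 2) = 0.
So the roots are 5 and 2. Since |5| > |2| and the coefficient of 5^i is non-zero, the ratio tends to 5.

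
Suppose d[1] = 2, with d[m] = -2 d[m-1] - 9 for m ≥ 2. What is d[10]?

-2563

d[2] = -2(2) - 9 = -13
d[3] = -2(-13) - 9 = 17
d[4] = -2(17) - 9 = -43
d[5] = -2(-43) - 9 = 77
d[6] = -2(77) - 9 = -163
d[7] = -2(-163) - 9 = 317
d[8] = -2(317) - 9 = -643
d[9] = -2(-643) - 9 = 1277
d[10] = -2(1277) - 9 = -2563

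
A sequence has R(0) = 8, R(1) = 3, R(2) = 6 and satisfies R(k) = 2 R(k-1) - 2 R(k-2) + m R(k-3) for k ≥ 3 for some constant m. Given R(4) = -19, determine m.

R(3) = 6 + 8m
R(4) = 19m
So 19m = -19, giving m = -1.

-1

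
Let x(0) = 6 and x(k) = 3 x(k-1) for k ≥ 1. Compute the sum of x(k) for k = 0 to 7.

x(1) = 3*6 = 18
x(2) = 3*18 = 54
x(3) = 3*54 = 162
x(4) = 3*162 = 486
x(5) = 3*486 = 1458
x(6) = 3*1458 = 4374
x(7) = 3*4374 = 13122
Sum = 6 + 18 + 54 + 162 + 486 + 1458 + 4374 + 13122 = 19680

19680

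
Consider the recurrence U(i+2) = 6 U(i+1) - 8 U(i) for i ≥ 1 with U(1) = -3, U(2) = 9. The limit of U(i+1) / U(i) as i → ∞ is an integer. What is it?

4

The characteristic equation is r^2 - 6r + 8 = 0, which factors as (r - 4)(r - 2) = 0.
So the roots are 4 and 2. Since |4| > |2| and the coefficient of 4^i is non-zero, the ratio tends to 4.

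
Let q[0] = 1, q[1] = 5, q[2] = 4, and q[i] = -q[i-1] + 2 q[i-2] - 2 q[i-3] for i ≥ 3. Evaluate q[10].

q[3] = -4 + 2·5 - 2·1 = 4
q[4] = -4 + 2·4 - 2·5 = -6
q[5] = -(-6) + 2·4 - 2·4 = 6
q[6] = -6 + 2·(-6) - 2·4 = -26
q[7] = -(-26) + 2·6 - 2·(-6) = 50
q[8] = -50 + 2·(-26) - 2·6 = -114
q[9] = -(-114) + 2·50 - 2·(-26) = 266
q[10] = -266 + 2·(-114) - 2·50 = -594

-594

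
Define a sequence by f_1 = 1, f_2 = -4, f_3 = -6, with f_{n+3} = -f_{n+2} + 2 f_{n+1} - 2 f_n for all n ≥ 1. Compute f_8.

f_4 = -(-6) + 2(-4) - 2(1) = -4
f_5 = -(-4) + 2(-6) - 2(-4) = 0
f_6 = -0 + 2(-4) - 2(-6) = 4
f_7 = -4 + 2(0) - 2(-4) = 4
f_8 = -4 + 2(4) - 2(0) = 4

4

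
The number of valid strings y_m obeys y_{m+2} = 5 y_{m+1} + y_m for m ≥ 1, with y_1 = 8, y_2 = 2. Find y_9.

y_3 = 5·2 + 8 = 18
y_4 = 5·18 + 2 = 92
y_5 = 5·92 + 18 = 478
y_6 = 5·478 + 92 = 2482
y_7 = 5·2482 + 478 = 12888
y_8 = 5·12888 + 2482 = 66922
y_9 = 5·66922 + 12888 = 347498

347498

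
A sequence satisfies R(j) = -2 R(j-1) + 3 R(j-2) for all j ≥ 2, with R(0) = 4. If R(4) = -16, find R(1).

5

Let R(1) = w.
R(2) = 12 - 2w
R(3) = -24 + 7w
R(4) = 84 - 20w
So 84 - 20w = -16, giving w = 5.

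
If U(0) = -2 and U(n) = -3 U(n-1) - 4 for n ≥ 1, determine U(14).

-4782970

The fixed point is -4/(1 + 3) = -1, so U(n) + 1 = -3(U(n-1) + 1).
Hence U(n) = -1·(-3)^n - 1.
U(14) = -1·(-3)^{14} - 1 = -1·4782969 - 1 = -4782970.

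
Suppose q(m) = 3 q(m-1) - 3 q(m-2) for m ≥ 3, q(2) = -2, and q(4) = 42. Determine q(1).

-6

Let q(1) = w.
q(3) = -6 - 3w
q(4) = -12 - 9w
So -12 - 9w = 42, giving w = -6.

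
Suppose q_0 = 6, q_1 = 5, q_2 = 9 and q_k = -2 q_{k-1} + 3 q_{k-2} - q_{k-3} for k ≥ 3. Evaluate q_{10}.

q_3 = -2*9 + 3*5 - 6 = -9
q_4 = -2*(-9) + 3*9 - 5 = 40
q_5 = -2*40 + 3*(-9) - 9 = -116
q_6 = -2*(-116) + 3*40 - (-9) = 361
q_7 = -2*361 + 3*(-116) - 40 = -1110
q_8 = -2*(-1110) + 3*361 - (-116) = 3419
q_9 = -2*3419 + 3*(-1110) - 361 = -10529
q_{10} = -2*(-10529) + 3*3419 - (-1110) = 32425

32425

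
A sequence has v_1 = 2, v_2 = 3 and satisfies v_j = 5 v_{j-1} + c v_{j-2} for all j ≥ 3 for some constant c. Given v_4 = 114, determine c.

3

v_3 = 15 + 2c
v_4 = 75 + 13c
So 75 + 13c = 114, giving c = 3.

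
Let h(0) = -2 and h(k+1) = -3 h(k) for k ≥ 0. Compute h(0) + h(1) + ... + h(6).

h(1) = -3(-2) = 6
h(2) = -3(6) = -18
h(3) = -3(-18) = 54
h(4) = -3(54) = -162
h(5) = -3(-162) = 486
h(6) = -3(486) = -1458
Sum = (-2) + 6 + (-18) + 54 + (-162) + 486 + (-1458) = -1094

-1094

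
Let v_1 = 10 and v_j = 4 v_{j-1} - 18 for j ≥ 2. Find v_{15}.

1073741830

The fixed point is -18/(1 - 4) = 6, so v_j - 6 = 4(v_{j-1} - 6).
Hence v_j = 4·4^{j-1} + 6.
v_{15} = 4·4^{14} + 6 = 4·268435456 + 6 = 1073741830.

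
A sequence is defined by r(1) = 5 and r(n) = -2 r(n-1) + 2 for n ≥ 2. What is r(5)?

70

r(2) = -2(5) + 2 = -8
r(3) = -2(-8) + 2 = 18
r(4) = -2(18) + 2 = -34
r(5) = -2(-34) + 2 = 70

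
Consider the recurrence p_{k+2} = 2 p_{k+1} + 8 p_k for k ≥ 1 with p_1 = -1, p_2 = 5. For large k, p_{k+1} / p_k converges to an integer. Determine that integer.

The characteristic equation is r^2 - 2r - 8 = 0, which factors as (r - 4)(r + 2) = 0.
So the roots are 4 and -2. Since |4| > |-2| and the coefficient of 4^k is non-zero, the ratio tends to 4.

4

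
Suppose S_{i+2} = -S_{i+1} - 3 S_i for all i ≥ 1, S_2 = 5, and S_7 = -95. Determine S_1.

5

Let S_1 = z.
S_3 = -5 - 3z
S_4 = -10 + 3z
S_5 = 25 + 6z
S_6 = 5 - 15z
S_7 = -80 - 3z
So -80 - 3z = -95, giving z = 5.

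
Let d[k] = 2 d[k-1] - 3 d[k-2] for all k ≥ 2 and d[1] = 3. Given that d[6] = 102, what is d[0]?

4

Let d[0] = x.
d[2] = 6 - 3x
d[3] = 3 - 6x
d[4] = -12 - 3x
d[5] = -33 + 12x
d[6] = -30 + 33x
So -30 + 33x = 102, giving x = 4.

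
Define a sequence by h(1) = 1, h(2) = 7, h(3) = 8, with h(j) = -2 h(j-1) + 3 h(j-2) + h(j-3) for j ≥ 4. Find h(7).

h(4) = -2·8 + 3·7 + 1 = 6
h(5) = -2·6 + 3·8 + 7 = 19
h(6) = -2·19 + 3·6 + 8 = -12
h(7) = -2·(-12) + 3·19 + 6 = 87

87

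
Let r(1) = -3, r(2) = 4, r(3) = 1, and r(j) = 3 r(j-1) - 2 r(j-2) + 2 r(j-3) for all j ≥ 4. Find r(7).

r(4) = 3(1) - 2(4) + 2(-3) = -11
r(5) = 3(-11) - 2(1) + 2(4) = -27
r(6) = 3(-27) - 2(-11) + 2(1) = -57
r(7) = 3(-57) - 2(-27) + 2(-11) = -139

-139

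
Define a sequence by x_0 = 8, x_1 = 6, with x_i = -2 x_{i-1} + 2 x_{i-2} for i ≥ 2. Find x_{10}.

-960

x_2 = -2·6 + 2·8 = 4
x_3 = -2·4 + 2·6 = 4
x_4 = -2·4 + 2·4 = 0
x_5 = -2·0 + 2·4 = 8
x_6 = -2·8 + 2·0 = -16
x_7 = -2·(-16) + 2·8 = 48
x_8 = -2·48 + 2·(-16) = -128
x_9 = -2·(-128) + 2·48 = 352
x_{10} = -2·352 + 2·(-128) = -960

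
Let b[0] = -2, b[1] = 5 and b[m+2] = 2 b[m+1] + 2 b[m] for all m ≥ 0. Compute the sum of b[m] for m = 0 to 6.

667

b[2] = 2·5 + 2·(-2) = 6
b[3] = 2·6 + 2·5 = 22
b[4] = 2·22 + 2·6 = 56
b[5] = 2·56 + 2·22 = 156
b[6] = 2·156 + 2·56 = 424
Sum = (-2) + 5 + 6 + 22 + 56 + 156 + 424 = 667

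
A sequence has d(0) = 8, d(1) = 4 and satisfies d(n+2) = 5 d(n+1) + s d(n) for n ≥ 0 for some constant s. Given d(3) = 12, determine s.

-2

d(2) = 20 + 8s
d(3) = 100 + 44s
So 100 + 44s = 12, giving s = -2.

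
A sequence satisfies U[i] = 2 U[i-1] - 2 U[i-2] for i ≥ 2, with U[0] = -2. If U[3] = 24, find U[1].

Let U[1] = v.
U[2] = 4 + 2v
U[3] = 8 + 2v
So 8 + 2v = 24, giving v = 8.

8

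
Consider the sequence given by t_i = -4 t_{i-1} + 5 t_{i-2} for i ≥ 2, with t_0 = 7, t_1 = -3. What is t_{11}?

-81380203

t_2 = -4*(-3) + 5*7 = 47
t_3 = -4*47 + 5*(-3) = -203
t_4 = -4*(-203) + 5*47 = 1047
t_5 = -4*1047 + 5*(-203) = -5203
t_6 = -4*(-5203) + 5*1047 = 26047
t_7 = -4*26047 + 5*(-5203) = -130203
t_8 = -4*(-130203) + 5*26047 = 651047
t_9 = -4*651047 + 5*(-130203) = -3255203
t_{10} = -4*(-3255203) + 5*651047 = 16276047
t_{11} = -4*16276047 + 5*(-3255203) = -81380203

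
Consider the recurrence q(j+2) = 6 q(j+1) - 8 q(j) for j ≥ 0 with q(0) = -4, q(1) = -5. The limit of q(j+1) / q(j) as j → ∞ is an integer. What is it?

The characteristic equation is r^2 - 6r + 8 = 0, which factors as (r - 4)(r - 2) = 0.
So the roots are 4 and 2. Since |4| > |2| and the coefficient of 4^j is non-zero, the ratio tends to 4.

4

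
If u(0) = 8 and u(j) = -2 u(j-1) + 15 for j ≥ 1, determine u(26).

201326597

The fixed point is 15/(1 + 2) = 5, so u(j) - 5 = -2(u(j-1) - 5).
Hence u(j) = 3·(-2)^j + 5.
u(26) = 3·(-2)^{26} + 5 = 3·67108864 + 5 = 201326597.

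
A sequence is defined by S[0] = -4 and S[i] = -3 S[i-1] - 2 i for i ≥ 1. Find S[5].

878

S[1] = -3·(-4) - 2 = 10
S[2] = -3·10 - 4 = -34
S[3] = -3·(-34) - 6 = 96
S[4] = -3·96 - 8 = -296
S[5] = -3·(-296) - 10 = 878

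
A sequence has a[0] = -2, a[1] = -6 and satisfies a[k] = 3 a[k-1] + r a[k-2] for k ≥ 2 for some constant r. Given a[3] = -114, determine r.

5

a[2] = -18 - 2r
a[3] = -54 - 12r
So -54 - 12r = -114, giving r = 5.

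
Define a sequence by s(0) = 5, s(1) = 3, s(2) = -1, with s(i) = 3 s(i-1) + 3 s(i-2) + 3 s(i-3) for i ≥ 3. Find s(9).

65907

s(3) = 3*(-1) + 3*3 + 3*5 = 21
s(4) = 3*21 + 3*(-1) + 3*3 = 69
s(5) = 3*69 + 3*21 + 3*(-1) = 267
s(6) = 3*267 + 3*69 + 3*21 = 1071
s(7) = 3*1071 + 3*267 + 3*69 = 4221
s(8) = 3*4221 + 3*1071 + 3*267 = 16677
s(9) = 3*16677 + 3*4221 + 3*1071 = 65907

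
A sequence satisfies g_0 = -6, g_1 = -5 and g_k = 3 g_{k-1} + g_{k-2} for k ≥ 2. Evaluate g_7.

g_2 = 3·(-5) + (-6) = -21
g_3 = 3·(-21) + (-5) = -68
g_4 = 3·(-68) + (-21) = -225
g_5 = 3·(-225) + (-68) = -743
g_6 = 3·(-743) + (-225) = -2454
g_7 = 3·(-2454) + (-743) = -8105

-8105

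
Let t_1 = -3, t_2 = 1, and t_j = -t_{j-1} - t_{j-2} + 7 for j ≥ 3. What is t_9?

9

t_3 = -1 - (-3) + 7 = 9
t_4 = -9 - 1 + 7 = -3
t_5 = -(-3) - 9 + 7 = 1
t_6 = -1 - (-3) + 7 = 9
t_7 = -9 - 1 + 7 = -3
t_8 = -(-3) - 9 + 7 = 1
t_9 = -1 - (-3) + 7 = 9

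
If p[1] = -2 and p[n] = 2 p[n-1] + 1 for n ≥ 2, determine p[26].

The fixed point is 1/(1 - 2) = -1, so p[n] + 1 = 2(p[n-1] + 1).
Hence p[n] = -1·2^{n-1} - 1.
p[26] = -1·2^{25} - 1 = -1·33554432 - 1 = -33554433.

-33554433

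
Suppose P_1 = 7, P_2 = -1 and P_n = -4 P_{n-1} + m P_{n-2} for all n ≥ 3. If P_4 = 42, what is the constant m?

-2

P_3 = 4 + 7m
P_4 = -16 - 29m
So -16 - 29m = 42, giving m = -2.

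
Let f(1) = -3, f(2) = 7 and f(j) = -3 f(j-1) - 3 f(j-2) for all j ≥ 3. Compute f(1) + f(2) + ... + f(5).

f(3) = -3*7 - 3*(-3) = -12
f(4) = -3*(-12) - 3*7 = 15
f(5) = -3*15 - 3*(-12) = -9
Sum = (-3) + 7 + (-12) + 15 + (-9) = -2

-2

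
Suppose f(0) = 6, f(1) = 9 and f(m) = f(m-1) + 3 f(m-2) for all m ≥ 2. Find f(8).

3699

f(2) = 9 + 3·6 = 27
f(3) = 27 + 3·9 = 54
f(4) = 54 + 3·27 = 135
f(5) = 135 + 3·54 = 297
f(6) = 297 + 3·135 = 702
f(7) = 702 + 3·297 = 1593
f(8) = 1593 + 3·702 = 3699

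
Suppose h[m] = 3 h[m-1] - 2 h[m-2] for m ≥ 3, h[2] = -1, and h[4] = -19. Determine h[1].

2

Let h[1] = v.
h[3] = -3 - 2v
h[4] = -7 - 6v
So -7 - 6v = -19, giving v = 2.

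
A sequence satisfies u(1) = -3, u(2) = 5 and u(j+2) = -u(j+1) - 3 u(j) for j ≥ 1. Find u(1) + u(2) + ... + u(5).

-6

u(3) = -5 - 3(-3) = 4
u(4) = -4 - 3(5) = -19
u(5) = -(-19) - 3(4) = 7
Sum = (-3) + 5 + 4 + (-19) + 7 = -6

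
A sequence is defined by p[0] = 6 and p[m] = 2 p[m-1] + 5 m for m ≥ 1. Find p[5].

p[1] = 2*6 + 5 = 17
p[2] = 2*17 + 10 = 44
p[3] = 2*44 + 15 = 103
p[4] = 2*103 + 20 = 226
p[5] = 2*226 + 25 = 477

477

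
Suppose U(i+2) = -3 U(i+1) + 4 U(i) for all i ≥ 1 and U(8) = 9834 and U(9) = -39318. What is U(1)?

3

Rearranging, U(i-2) = (U(i) + 3 U(i-1)) / 4.
U(7) = (-39318 + 3·9834) / 4 = -9816/4 = -2454
U(6) = (9834 + 3·(-2454)) / 4 = 2472/4 = 618
U(5) = (-2454 + 3·618) / 4 = -600/4 = -150
U(4) = (618 + 3·(-150)) / 4 = 168/4 = 42
U(3) = (-150 + 3·42) / 4 = -24/4 = -6
U(2) = (42 + 3·(-6)) / 4 = 24/4 = 6
U(1) = (-6 + 3·6) / 4 = 12/4 = 3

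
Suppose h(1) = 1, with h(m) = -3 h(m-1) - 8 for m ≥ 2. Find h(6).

-731

h(2) = -3*1 - 8 = -11
h(3) = -3*(-11) - 8 = 25
h(4) = -3*25 - 8 = -83
h(5) = -3*(-83) - 8 = 241
h(6) = -3*241 - 8 = -731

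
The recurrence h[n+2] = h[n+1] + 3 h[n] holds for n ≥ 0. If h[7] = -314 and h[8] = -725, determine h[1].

Rearranging, h[n-2] = (h[n] - h[n-1]) / 3.
h[6] = (-725 - (-314)) / 3 = -411/3 = -137
h[5] = (-314 - (-137)) / 3 = -177/3 = -59
h[4] = (-137 - (-59)) / 3 = -78/3 = -26
h[3] = (-59 - (-26)) / 3 = -33/3 = -11
h[2] = (-26 - (-11)) / 3 = -15/3 = -5
h[1] = (-11 - (-5)) / 3 = -6/3 = -2

-2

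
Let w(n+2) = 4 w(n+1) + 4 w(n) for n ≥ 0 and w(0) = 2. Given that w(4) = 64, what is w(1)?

-1

Let w(1) = y.
w(2) = 8 + 4y
w(3) = 32 + 20y
w(4) = 160 + 96y
So 160 + 96y = 64, giving y = -1.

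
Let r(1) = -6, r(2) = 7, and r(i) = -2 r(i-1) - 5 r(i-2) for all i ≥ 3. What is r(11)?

136

r(3) = -2(7) - 5(-6) = 16
r(4) = -2(16) - 5(7) = -67
r(5) = -2(-67) - 5(16) = 54
r(6) = -2(54) - 5(-67) = 227
r(7) = -2(227) - 5(54) = -724
r(8) = -2(-724) - 5(227) = 313
r(9) = -2(313) - 5(-724) = 2994
r(10) = -2(2994) - 5(313) = -7553
r(11) = -2(-7553) - 5(2994) = 136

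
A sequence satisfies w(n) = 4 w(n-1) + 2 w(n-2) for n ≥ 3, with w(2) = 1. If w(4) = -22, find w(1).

-5

Let w(1) = y.
w(3) = 4 + 2y
w(4) = 18 + 8y
So 18 + 8y = -22, giving y = -5.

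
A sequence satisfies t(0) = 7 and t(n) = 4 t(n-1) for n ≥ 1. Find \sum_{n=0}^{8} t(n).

t(1) = 4(7) = 28
t(2) = 4(28) = 112
t(3) = 4(112) = 448
t(4) = 4(448) = 1792
t(5) = 4(1792) = 7168
t(6) = 4(7168) = 28672
t(7) = 4(28672) = 114688
t(8) = 4(114688) = 458752
Sum = 7 + 28 + 112 + 448 + 1792 + 7168 + 28672 + 114688 + 458752 = 611667

611667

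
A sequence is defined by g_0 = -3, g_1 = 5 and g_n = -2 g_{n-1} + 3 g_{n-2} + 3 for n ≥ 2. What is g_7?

3968

g_2 = -2(5) + 3(-3) + 3 = -16
g_3 = -2(-16) + 3(5) + 3 = 50
g_4 = -2(50) + 3(-16) + 3 = -145
g_5 = -2(-145) + 3(50) + 3 = 443
g_6 = -2(443) + 3(-145) + 3 = -1318
g_7 = -2(-1318) + 3(443) + 3 = 3968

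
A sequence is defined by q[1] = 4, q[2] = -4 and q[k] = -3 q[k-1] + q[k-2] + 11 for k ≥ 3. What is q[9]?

30507

q[3] = -3(-4) + 4 + 11 = 27
q[4] = -3(27) + (-4) + 11 = -74
q[5] = -3(-74) + 27 + 11 = 260
q[6] = -3(260) + (-74) + 11 = -843
q[7] = -3(-843) + 260 + 11 = 2800
q[8] = -3(2800) + (-843) + 11 = -9232
q[9] = -3(-9232) + 2800 + 11 = 30507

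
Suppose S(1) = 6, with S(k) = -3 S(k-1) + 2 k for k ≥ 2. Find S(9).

33630

S(2) = -3*6 + 4 = -14
S(3) = -3*(-14) + 6 = 48
S(4) = -3*48 + 8 = -136
S(5) = -3*(-136) + 10 = 418
S(6) = -3*418 + 12 = -1242
S(7) = -3*(-1242) + 14 = 3740
S(8) = -3*3740 + 16 = -11204
S(9) = -3*(-11204) + 18 = 33630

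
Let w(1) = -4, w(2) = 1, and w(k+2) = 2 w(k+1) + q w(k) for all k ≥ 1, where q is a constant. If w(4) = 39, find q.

-5

w(3) = 2 - 4q
w(4) = 4 - 7q
So 4 - 7q = 39, giving q = -5.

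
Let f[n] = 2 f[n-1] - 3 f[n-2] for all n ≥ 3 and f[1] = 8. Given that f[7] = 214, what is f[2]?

5

Let f[2] = w.
f[3] = -24 + 2w
f[4] = -48 + w
f[5] = -24 - 4w
f[6] = 96 - 11w
f[7] = 264 - 10w
So 264 - 10w = 214, giving w = 5.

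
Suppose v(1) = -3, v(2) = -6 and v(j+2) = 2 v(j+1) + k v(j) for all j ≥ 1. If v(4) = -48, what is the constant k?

v(3) = -12 - 3k
v(4) = -24 - 12k
So -24 - 12k = -48, giving k = 2.

2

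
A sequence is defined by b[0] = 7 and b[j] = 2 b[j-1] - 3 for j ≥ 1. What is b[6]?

b[1] = 2*7 - 3 = 11
b[2] = 2*11 - 3 = 19
b[3] = 2*19 - 3 = 35
b[4] = 2*35 - 3 = 67
b[5] = 2*67 - 3 = 131
b[6] = 2*131 - 3 = 259

259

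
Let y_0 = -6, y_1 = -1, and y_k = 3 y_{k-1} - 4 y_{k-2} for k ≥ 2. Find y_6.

y_2 = 3·(-1) - 4·(-6) = 21
y_3 = 3·21 - 4·(-1) = 67
y_4 = 3·67 - 4·21 = 117
y_5 = 3·117 - 4·67 = 83
y_6 = 3·83 - 4·117 = -219

-219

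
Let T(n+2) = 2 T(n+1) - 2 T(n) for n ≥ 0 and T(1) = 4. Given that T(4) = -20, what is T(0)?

5

Let T(0) = w.
T(2) = 8 - 2w
T(3) = 8 - 4w
T(4) = -4w
So -4w = -20, giving w = 5.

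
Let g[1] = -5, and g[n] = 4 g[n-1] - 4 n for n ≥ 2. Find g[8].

g[2] = 4·(-5) - 8 = -28
g[3] = 4·(-28) - 12 = -124
g[4] = 4·(-124) - 16 = -512
g[5] = 4·(-512) - 20 = -2068
g[6] = 4·(-2068) - 24 = -8296
g[7] = 4·(-8296) - 28 = -33212
g[8] = 4·(-33212) - 32 = -132880

-132880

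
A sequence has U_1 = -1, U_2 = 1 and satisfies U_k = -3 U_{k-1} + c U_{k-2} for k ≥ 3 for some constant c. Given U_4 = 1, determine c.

-2

U_3 = -3 - c
U_4 = 9 + 4c
So 9 + 4c = 1, giving c = -2.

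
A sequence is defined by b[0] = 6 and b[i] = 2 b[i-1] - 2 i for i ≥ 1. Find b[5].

78

b[1] = 2(6) - 2 = 10
b[2] = 2(10) - 4 = 16
b[3] = 2(16) - 6 = 26
b[4] = 2(26) - 8 = 44
b[5] = 2(44) - 10 = 78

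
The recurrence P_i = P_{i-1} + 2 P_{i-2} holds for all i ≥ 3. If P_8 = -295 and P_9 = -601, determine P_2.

-1

Rearranging, P_{i-2} = (P_i - P_{i-1}) / 2.
P_7 = (-601 - (-295)) / 2 = -306/2 = -153
P_6 = (-295 - (-153)) / 2 = -142/2 = -71
P_5 = (-153 - (-71)) / 2 = -82/2 = -41
P_4 = (-71 - (-41)) / 2 = -30/2 = -15
P_3 = (-41 - (-15)) / 2 = -26/2 = -13
P_2 = (-15 - (-13)) / 2 = -2/2 = -1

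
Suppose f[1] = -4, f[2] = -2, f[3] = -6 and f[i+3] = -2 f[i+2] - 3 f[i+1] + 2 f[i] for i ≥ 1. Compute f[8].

-118

f[4] = -2(-6) - 3(-2) + 2(-4) = 10
f[5] = -2(10) - 3(-6) + 2(-2) = -6
f[6] = -2(-6) - 3(10) + 2(-6) = -30
f[7] = -2(-30) - 3(-6) + 2(10) = 98
f[8] = -2(98) - 3(-30) + 2(-6) = -118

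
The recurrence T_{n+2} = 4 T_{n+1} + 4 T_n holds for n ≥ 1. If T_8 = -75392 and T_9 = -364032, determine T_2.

Rearranging, T_{n-2} = (T_n - 4 T_{n-1}) / 4.
T_7 = (-364032 - 4*(-75392)) / 4 = -62464/4 = -15616
T_6 = (-75392 - 4*(-15616)) / 4 = -12928/4 = -3232
T_5 = (-15616 - 4*(-3232)) / 4 = -2688/4 = -672
T_4 = (-3232 - 4*(-672)) / 4 = -544/4 = -136
T_3 = (-672 - 4*(-136)) / 4 = -128/4 = -32
T_2 = (-136 - 4*(-32)) / 4 = -8/4 = -2

-2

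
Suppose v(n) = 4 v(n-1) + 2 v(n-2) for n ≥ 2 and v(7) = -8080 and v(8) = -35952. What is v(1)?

Rearranging, v(n-2) = (v(n) - 4 v(n-1)) / 2.
v(6) = (-35952 - 4·(-8080)) / 2 = -3632/2 = -1816
v(5) = (-8080 - 4·(-1816)) / 2 = -816/2 = -408
v(4) = (-1816 - 4·(-408)) / 2 = -184/2 = -92
v(3) = (-408 - 4·(-92)) / 2 = -40/2 = -20
v(2) = (-92 - 4·(-20)) / 2 = -12/2 = -6
v(1) = (-20 - 4·(-6)) / 2 = 4/2 = 2

2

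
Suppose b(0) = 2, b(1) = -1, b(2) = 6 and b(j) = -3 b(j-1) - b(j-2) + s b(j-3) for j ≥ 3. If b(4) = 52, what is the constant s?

-1

b(3) = -17 + 2s
b(4) = 45 - 7s
So 45 - 7s = 52, giving s = -1.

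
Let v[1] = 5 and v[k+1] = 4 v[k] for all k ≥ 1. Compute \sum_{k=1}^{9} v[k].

436905

v[2] = 4(5) = 20
v[3] = 4(20) = 80
v[4] = 4(80) = 320
v[5] = 4(320) = 1280
v[6] = 4(1280) = 5120
v[7] = 4(5120) = 20480
v[8] = 4(20480) = 81920
v[9] = 4(81920) = 327680
Sum = 5 + 20 + 80 + 320 + 1280 + 5120 + 20480 + 81920 + 327680 = 436905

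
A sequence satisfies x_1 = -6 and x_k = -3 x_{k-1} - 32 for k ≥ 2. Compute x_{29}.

45753584909914

The fixed point is -32/(1 + 3) = -8, so x_k + 8 = -3(x_{k-1} + 8).
Hence x_k = 2·(-3)^{k-1} - 8.
x_{29} = 2·(-3)^{28} - 8 = 2·22876792454961 - 8 = 45753584909914.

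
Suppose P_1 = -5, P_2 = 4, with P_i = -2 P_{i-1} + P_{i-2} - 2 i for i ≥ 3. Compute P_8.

P_3 = -2·4 + (-5) - 6 = -19
P_4 = -2·(-19) + 4 - 8 = 34
P_5 = -2·34 + (-19) - 10 = -97
P_6 = -2·(-97) + 34 - 12 = 216
P_7 = -2·216 + (-97) - 14 = -543
P_8 = -2·(-543) + 216 - 16 = 1286

1286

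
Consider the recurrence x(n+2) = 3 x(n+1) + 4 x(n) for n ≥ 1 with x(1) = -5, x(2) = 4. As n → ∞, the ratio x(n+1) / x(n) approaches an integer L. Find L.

4

The characteristic equation is r^2 - 3r - 4 = 0, which factors as (r - 4)(r + 1) = 0.
So the roots are 4 and -1. Since |4| > |-1| and the coefficient of 4^n is non-zero, the ratio tends to 4.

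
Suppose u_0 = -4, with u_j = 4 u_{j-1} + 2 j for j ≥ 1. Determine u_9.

u_1 = 4(-4) + 2 = -14
u_2 = 4(-14) + 4 = -52
u_3 = 4(-52) + 6 = -202
u_4 = 4(-202) + 8 = -800
u_5 = 4(-800) + 10 = -3190
u_6 = 4(-3190) + 12 = -12748
u_7 = 4(-12748) + 14 = -50978
u_8 = 4(-50978) + 16 = -203896
u_9 = 4(-203896) + 18 = -815566

-815566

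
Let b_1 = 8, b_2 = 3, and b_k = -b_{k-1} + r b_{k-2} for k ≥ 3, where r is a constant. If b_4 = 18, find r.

-3

b_3 = -3 + 8r
b_4 = 3 - 5r
So 3 - 5r = 18, giving r = -3.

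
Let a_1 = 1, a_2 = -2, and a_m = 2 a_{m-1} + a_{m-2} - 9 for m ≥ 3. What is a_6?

a_3 = 2(-2) + 1 - 9 = -12
a_4 = 2(-12) + (-2) - 9 = -35
a_5 = 2(-35) + (-12) - 9 = -91
a_6 = 2(-91) + (-35) - 9 = -226

-226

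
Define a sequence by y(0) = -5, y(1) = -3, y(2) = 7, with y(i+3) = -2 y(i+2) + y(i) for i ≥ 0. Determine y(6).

107

y(3) = -2·7 + (-5) = -19
y(4) = -2·(-19) + (-3) = 35
y(5) = -2·35 + 7 = -63
y(6) = -2·(-63) + (-19) = 107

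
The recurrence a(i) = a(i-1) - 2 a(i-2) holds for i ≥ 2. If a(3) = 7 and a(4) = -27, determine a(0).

Rearranging, a(i-2) = (a(i) - a(i-1)) / -2.
a(2) = (-27 - 7) / -2 = -34/-2 = 17
a(1) = (7 - 17) / -2 = -10/-2 = 5
a(0) = (17 - 5) / -2 = 12/-2 = -6

-6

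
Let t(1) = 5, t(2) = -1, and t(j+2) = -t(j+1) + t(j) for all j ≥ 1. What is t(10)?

t(3) = -(-1) + 5 = 6
t(4) = -6 + (-1) = -7
t(5) = -(-7) + 6 = 13
t(6) = -13 + (-7) = -20
t(7) = -(-20) + 13 = 33
t(8) = -33 + (-20) = -53
t(9) = -(-53) + 33 = 86
t(10) = -86 + (-53) = -139

-139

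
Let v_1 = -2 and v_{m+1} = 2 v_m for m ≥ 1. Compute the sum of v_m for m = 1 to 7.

-254

v_2 = 2*(-2) = -4
v_3 = 2*(-4) = -8
v_4 = 2*(-8) = -16
v_5 = 2*(-16) = -32
v_6 = 2*(-32) = -64
v_7 = 2*(-64) = -128
Sum = (-2) + (-4) + (-8) + (-16) + (-32) + (-64) + (-128) = -254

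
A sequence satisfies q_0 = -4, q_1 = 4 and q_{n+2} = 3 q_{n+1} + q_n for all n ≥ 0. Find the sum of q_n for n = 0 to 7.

4752

q_2 = 3·4 + (-4) = 8
q_3 = 3·8 + 4 = 28
q_4 = 3·28 + 8 = 92
q_5 = 3·92 + 28 = 304
q_6 = 3·304 + 92 = 1004
q_7 = 3·1004 + 304 = 3316
Sum = (-4) + 4 + 8 + 28 + 92 + 304 + 1004 + 3316 = 4752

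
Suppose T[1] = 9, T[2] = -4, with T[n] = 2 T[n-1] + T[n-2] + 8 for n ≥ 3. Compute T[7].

T[3] = 2·(-4) + 9 + 8 = 9
T[4] = 2·9 + (-4) + 8 = 22
T[5] = 2·22 + 9 + 8 = 61
T[6] = 2·61 + 22 + 8 = 152
T[7] = 2·152 + 61 + 8 = 373

373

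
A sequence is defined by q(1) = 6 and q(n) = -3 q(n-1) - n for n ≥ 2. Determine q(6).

-1566

q(2) = -3(6) - 2 = -20
q(3) = -3(-20) - 3 = 57
q(4) = -3(57) - 4 = -175
q(5) = -3(-175) - 5 = 520
q(6) = -3(520) - 6 = -1566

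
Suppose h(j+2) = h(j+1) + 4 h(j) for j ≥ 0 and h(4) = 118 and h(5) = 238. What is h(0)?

5

Rearranging, h(j-2) = (h(j) - h(j-1)) / 4.
h(3) = (238 - 118) / 4 = 120/4 = 30
h(2) = (118 - 30) / 4 = 88/4 = 22
h(1) = (30 - 22) / 4 = 8/4 = 2
h(0) = (22 - 2) / 4 = 20/4 = 5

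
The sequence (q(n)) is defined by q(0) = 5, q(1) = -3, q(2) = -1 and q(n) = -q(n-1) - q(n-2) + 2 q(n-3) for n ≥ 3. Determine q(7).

q(3) = -(-1) - (-3) + 2(5) = 14
q(4) = -14 - (-1) + 2(-3) = -19
q(5) = -(-19) - 14 + 2(-1) = 3
q(6) = -3 - (-19) + 2(14) = 44
q(7) = -44 - 3 + 2(-19) = -85

-85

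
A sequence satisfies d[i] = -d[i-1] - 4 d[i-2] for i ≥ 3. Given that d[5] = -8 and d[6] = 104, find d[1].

-3

Rearranging, d[i-2] = (d[i] + d[i-1]) / -4.
d[4] = (104 + (-8)) / -4 = 96/-4 = -24
d[3] = (-8 + (-24)) / -4 = -32/-4 = 8
d[2] = (-24 + 8) / -4 = -16/-4 = 4
d[1] = (8 + 4) / -4 = 12/-4 = -3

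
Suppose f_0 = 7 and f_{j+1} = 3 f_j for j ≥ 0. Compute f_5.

1701

f_1 = 3·7 = 21
f_2 = 3·21 = 63
f_3 = 3·63 = 189
f_4 = 3·189 = 567
f_5 = 3·567 = 1701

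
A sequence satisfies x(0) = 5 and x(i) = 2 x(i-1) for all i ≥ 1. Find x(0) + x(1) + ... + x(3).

75

x(1) = 2(5) = 10
x(2) = 2(10) = 20
x(3) = 2(20) = 40
Sum = 5 + 10 + 20 + 40 = 75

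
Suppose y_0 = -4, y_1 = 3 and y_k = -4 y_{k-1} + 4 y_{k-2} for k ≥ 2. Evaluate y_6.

-14144

y_2 = -4*3 + 4*(-4) = -28
y_3 = -4*(-28) + 4*3 = 124
y_4 = -4*124 + 4*(-28) = -608
y_5 = -4*(-608) + 4*124 = 2928
y_6 = -4*2928 + 4*(-608) = -14144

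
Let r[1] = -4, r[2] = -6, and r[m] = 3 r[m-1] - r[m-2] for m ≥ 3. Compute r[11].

-30254

r[3] = 3*(-6) - (-4) = -14
r[4] = 3*(-14) - (-6) = -36
r[5] = 3*(-36) - (-14) = -94
r[6] = 3*(-94) - (-36) = -246
r[7] = 3*(-246) - (-94) = -644
r[8] = 3*(-644) - (-246) = -1686
r[9] = 3*(-1686) - (-644) = -4414
r[10] = 3*(-4414) - (-1686) = -11556
r[11] = 3*(-11556) - (-4414) = -30254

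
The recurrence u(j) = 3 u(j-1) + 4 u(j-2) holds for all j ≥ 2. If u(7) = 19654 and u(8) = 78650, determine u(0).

8

Rearranging, u(j-2) = (u(j) - 3 u(j-1)) / 4.
u(6) = (78650 - 3*19654) / 4 = 19688/4 = 4922
u(5) = (19654 - 3*4922) / 4 = 4888/4 = 1222
u(4) = (4922 - 3*1222) / 4 = 1256/4 = 314
u(3) = (1222 - 3*314) / 4 = 280/4 = 70
u(2) = (314 - 3*70) / 4 = 104/4 = 26
u(1) = (70 - 3*26) / 4 = -8/4 = -2
u(0) = (26 - 3*(-2)) / 4 = 32/4 = 8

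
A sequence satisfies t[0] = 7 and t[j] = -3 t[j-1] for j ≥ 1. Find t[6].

t[1] = -3·7 = -21
t[2] = -3·(-21) = 63
t[3] = -3·63 = -189
t[4] = -3·(-189) = 567
t[5] = -3·567 = -1701
t[6] = -3·(-1701) = 5103

5103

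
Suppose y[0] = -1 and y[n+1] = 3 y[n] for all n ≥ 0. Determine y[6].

-729

y[1] = 3*(-1) = -3
y[2] = 3*(-3) = -9
y[3] = 3*(-9) = -27
y[4] = 3*(-27) = -81
y[5] = 3*(-81) = -243
y[6] = 3*(-243) = -729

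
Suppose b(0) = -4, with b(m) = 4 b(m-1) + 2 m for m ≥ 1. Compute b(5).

-3190

b(1) = 4·(-4) + 2 = -14
b(2) = 4·(-14) + 4 = -52
b(3) = 4·(-52) + 6 = -202
b(4) = 4·(-202) + 8 = -800
b(5) = 4·(-800) + 10 = -3190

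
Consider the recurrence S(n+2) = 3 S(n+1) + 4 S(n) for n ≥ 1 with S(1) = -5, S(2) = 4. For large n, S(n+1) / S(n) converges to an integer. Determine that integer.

The characteristic equation is r^2 - 3r - 4 = 0, which factors as (r - 4)(r + 1) = 0.
So the roots are 4 and -1. Since |4| > |-1| and the coefficient of 4^n is non-zero, the ratio tends to 4.

4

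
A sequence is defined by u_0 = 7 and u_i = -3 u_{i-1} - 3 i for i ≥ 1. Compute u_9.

-148860

u_1 = -3(7) - 3 = -24
u_2 = -3(-24) - 6 = 66
u_3 = -3(66) - 9 = -207
u_4 = -3(-207) - 12 = 609
u_5 = -3(609) - 15 = -1842
u_6 = -3(-1842) - 18 = 5508
u_7 = -3(5508) - 21 = -16545
u_8 = -3(-16545) - 24 = 49611
u_9 = -3(49611) - 27 = -148860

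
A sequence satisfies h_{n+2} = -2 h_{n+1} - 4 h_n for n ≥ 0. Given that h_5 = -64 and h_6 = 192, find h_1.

-2

Rearranging, h_{n-2} = (h_n + 2 h_{n-1}) / -4.
h_4 = (192 + 2*(-64)) / -4 = 64/-4 = -16
h_3 = (-64 + 2*(-16)) / -4 = -96/-4 = 24
h_2 = (-16 + 2*24) / -4 = 32/-4 = -8
h_1 = (24 + 2*(-8)) / -4 = 8/-4 = -2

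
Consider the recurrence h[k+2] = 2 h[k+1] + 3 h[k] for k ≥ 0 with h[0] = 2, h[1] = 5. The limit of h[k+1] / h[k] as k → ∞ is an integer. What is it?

The characteristic equation is r^2 - 2r - 3 = 0, which factors as (r - 3)(r + 1) = 0.
So the roots are 3 and -1. Since |3| > |-1| and the coefficient of 3^k is non-zero, the ratio tends to 3.

3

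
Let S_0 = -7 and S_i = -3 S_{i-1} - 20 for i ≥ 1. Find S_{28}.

-45753584909927

The fixed point is -20/(1 + 3) = -5, so S_i + 5 = -3(S_{i-1} + 5).
Hence S_i = -2·(-3)^i - 5.
S_{28} = -2·(-3)^{28} - 5 = -2·22876792454961 - 5 = -45753584909927.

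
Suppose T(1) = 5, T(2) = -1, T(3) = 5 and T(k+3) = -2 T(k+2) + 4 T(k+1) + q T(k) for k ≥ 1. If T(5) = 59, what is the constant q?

T(4) = -14 + 5q
T(5) = 48 - 11q
So 48 - 11q = 59, giving q = -1.

-1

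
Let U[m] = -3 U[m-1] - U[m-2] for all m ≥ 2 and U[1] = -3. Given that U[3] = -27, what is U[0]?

Let U[0] = x.
U[2] = 9 - x
U[3] = -24 + 3x
So -24 + 3x = -27, giving x = -1.

-1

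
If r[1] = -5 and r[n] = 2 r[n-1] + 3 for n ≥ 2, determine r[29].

-536870915

The fixed point is 3/(1 - 2) = -3, so r[n] + 3 = 2(r[n-1] + 3).
Hence r[n] = -2·2^{n-1} - 3.
r[29] = -2·2^{28} - 3 = -2·268435456 - 3 = -536870915.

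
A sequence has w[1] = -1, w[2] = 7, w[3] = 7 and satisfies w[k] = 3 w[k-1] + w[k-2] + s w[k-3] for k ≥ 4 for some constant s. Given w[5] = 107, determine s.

w[4] = 28 - s
w[5] = 91 + 4s
So 91 + 4s = 107, giving s = 4.

4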